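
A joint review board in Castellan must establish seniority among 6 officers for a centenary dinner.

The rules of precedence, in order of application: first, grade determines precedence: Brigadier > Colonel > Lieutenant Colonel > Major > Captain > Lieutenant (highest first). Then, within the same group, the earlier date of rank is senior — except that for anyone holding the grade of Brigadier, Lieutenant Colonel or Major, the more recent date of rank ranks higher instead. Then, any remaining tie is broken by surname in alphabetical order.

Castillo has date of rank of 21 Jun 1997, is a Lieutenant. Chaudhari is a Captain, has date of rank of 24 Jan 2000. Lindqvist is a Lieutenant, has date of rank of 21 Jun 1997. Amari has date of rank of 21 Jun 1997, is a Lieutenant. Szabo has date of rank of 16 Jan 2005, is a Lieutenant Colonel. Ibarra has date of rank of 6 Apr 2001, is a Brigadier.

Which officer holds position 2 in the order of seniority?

Szabo

By grade: Ibarra (Brigadier); then Szabo (Lieutenant Colonel); then Chaudhari (Captain); then Amari, Castillo and Lindqvist (Lieutenant).
Amari, Castillo and Lindqvist all have date of rank 21 Jun 1997, so the next rule applies.
Among Amari, Castillo and Lindqvist, alphabetically by surname: Amari before Castillo before Lindqvist.
Order: Ibarra, Szabo, Chaudhari, Amari, Castillo, Lindqvist.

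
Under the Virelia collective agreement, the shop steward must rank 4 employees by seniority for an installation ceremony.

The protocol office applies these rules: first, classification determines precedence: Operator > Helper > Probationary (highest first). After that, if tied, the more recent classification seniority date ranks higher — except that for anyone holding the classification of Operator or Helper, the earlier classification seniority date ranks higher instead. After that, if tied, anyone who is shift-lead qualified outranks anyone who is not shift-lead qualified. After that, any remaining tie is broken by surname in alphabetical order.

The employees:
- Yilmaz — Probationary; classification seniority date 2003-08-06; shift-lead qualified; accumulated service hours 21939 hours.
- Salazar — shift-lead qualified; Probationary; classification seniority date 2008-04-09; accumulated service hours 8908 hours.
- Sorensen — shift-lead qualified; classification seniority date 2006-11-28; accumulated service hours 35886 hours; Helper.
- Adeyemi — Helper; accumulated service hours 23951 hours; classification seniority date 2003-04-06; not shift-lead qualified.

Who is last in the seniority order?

By classification: Adeyemi and Sorensen (Helper); then Salazar and Yilmaz (Probationary).
Among Adeyemi and Sorensen, by classification seniority date (earlier first) (reversed rule for this group): Adeyemi (2003-04-06) before Sorensen (2006-11-28).
Among Salazar and Yilmaz, by classification seniority date (later first): Salazar (2008-04-09) before Yilmaz (2003-08-06).
Order: Adeyemi, Sorensen, Salazar, Yilmaz.

Yilmaz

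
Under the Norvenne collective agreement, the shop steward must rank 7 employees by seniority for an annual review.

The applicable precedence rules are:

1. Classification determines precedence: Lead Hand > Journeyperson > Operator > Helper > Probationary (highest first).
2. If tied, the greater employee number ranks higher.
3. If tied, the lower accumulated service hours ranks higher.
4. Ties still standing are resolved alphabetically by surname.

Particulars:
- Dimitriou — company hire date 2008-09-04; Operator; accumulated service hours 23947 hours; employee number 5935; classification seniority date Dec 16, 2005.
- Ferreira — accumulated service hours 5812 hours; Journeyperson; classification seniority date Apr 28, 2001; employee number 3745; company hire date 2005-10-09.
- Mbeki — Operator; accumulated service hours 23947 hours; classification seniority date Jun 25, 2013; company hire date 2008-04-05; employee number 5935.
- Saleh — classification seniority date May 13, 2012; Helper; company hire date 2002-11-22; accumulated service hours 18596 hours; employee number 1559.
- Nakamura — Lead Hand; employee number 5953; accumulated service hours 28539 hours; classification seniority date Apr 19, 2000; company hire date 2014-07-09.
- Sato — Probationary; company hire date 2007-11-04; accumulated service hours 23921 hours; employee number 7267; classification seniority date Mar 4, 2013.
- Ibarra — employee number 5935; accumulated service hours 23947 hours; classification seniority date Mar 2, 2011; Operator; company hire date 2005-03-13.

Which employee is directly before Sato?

Saleh

By classification: Nakamura (Lead Hand); then Ferreira (Journeyperson); then Dimitriou, Ibarra and Mbeki (Operator); then Saleh (Helper); then Sato (Probationary).
Dimitriou, Ibarra and Mbeki all have employee number 5935, so the next rule applies.
Dimitriou, Ibarra and Mbeki all have accumulated service hours 23947 hours, so the next rule applies.
Among Dimitriou, Ibarra and Mbeki, alphabetically by surname: Dimitriou before Ibarra before Mbeki.
Order: Nakamura, Ferreira, Dimitriou, Ibarra, Mbeki, Saleh, Sato.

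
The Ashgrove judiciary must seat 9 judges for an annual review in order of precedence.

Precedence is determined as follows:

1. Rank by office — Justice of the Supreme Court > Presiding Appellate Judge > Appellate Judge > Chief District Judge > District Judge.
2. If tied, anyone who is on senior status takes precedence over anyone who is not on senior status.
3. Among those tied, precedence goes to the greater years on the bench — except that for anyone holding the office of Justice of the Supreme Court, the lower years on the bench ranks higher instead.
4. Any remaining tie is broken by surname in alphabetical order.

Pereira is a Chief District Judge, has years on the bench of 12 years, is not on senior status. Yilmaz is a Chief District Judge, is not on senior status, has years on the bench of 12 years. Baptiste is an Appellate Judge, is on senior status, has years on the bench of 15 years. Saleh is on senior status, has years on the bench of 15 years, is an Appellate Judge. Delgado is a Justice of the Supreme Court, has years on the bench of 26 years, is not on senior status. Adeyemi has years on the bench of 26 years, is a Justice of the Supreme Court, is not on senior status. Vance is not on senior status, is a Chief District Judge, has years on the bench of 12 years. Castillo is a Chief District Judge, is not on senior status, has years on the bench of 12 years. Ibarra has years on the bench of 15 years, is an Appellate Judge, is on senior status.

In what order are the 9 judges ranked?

By office: Adeyemi and Delgado (Justice of the Supreme Court); then Baptiste, Ibarra and Saleh (Appellate Judge); then Castillo, Pereira, Vance and Yilmaz (Chief District Judge).
Adeyemi and Delgado are each not on senior status, so the next rule applies.
Adeyemi and Delgado both have years on the bench 26 years, so the next rule applies.
Among Adeyemi and Delgado, alphabetically by surname: Adeyemi before Delgado.
Baptiste, Ibarra and Saleh are each on senior status, so the next rule applies.
Baptiste, Ibarra and Saleh all have years on the bench 15 years, so the next rule applies.
Among Baptiste, Ibarra and Saleh, alphabetically by surname: Baptiste before Ibarra before Saleh.
Castillo, Pereira, Vance and Yilmaz are each not on senior status, so the next rule applies.
Castillo, Pereira, Vance and Yilmaz all have years on the bench 12 years, so the next rule applies.
Among Castillo, Pereira, Vance and Yilmaz, alphabetically by surname: Castillo before Pereira before Vance before Yilmaz.
Full order: Adeyemi, Delgado, Baptiste, Ibarra, Saleh, Castillo, Pereira, Vance, Yilmaz.

Adeyemi, Delgado, Baptiste, Ibarra, Saleh, Castillo, Pereira, Vance, Yilmaz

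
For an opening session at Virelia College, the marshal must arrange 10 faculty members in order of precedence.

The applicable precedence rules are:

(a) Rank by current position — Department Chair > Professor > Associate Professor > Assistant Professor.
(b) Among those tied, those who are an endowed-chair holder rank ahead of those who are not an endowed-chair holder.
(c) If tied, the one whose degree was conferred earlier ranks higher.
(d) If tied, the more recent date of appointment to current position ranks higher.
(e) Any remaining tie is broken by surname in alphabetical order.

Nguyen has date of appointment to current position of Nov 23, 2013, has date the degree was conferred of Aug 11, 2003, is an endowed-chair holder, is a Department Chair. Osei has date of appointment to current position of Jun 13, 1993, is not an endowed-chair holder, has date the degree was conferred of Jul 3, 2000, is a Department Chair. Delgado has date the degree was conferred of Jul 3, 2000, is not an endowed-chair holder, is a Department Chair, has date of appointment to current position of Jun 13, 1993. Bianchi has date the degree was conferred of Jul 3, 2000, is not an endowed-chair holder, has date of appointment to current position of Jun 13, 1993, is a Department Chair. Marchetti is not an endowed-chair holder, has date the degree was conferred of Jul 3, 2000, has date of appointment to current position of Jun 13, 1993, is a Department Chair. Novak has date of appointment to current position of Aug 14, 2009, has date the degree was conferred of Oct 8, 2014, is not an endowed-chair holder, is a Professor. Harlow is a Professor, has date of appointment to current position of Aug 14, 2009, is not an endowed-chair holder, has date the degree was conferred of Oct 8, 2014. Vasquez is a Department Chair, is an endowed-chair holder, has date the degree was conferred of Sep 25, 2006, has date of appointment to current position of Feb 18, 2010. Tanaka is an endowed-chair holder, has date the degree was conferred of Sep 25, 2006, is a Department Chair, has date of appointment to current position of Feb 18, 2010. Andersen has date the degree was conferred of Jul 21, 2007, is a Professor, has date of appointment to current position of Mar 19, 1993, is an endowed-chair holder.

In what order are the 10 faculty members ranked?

Nguyen, Tanaka, Vasquez, Bianchi, Delgado, Marchetti, Osei, Andersen, Harlow, Novak

By current position: Nguyen, Tanaka, Vasquez, Bianchi, Delgado, Marchetti and Osei (Department Chair); then Andersen, Harlow and Novak (Professor).
Among Nguyen, Tanaka, Vasquez, Bianchi, Delgado, Marchetti and Osei, an endowed-chair holder before not an endowed-chair holder: Nguyen, Tanaka and Vasquez (an endowed-chair holder) before Bianchi, Delgado, Marchetti and Osei (not an endowed-chair holder).
Among Nguyen, Tanaka and Vasquez, by date the degree was conferred (earlier first): Nguyen (Aug 11, 2003) before Tanaka and Vasquez (Sep 25, 2006).
Tanaka and Vasquez both have date of appointment to current position Feb 18, 2010, so the next rule applies.
Among Tanaka and Vasquez, alphabetically by surname: Tanaka before Vasquez.
Bianchi, Delgado, Marchetti and Osei all have date the degree was conferred Jul 3, 2000, so the next rule applies.
Bianchi, Delgado, Marchetti and Osei all have date of appointment to current position Jun 13, 1993, so the next rule applies.
Among Bianchi, Delgado, Marchetti and Osei, alphabetically by surname: Bianchi before Delgado before Marchetti before Osei.
Among Andersen, Harlow and Novak, an endowed-chair holder before not an endowed-chair holder: Andersen (an endowed-chair holder) before Harlow and Novak (not an endowed-chair holder).
Harlow and Novak both have date the degree was conferred Oct 8, 2014, so the next rule applies.
Harlow and Novak both have date of appointment to current position Aug 14, 2009, so the next rule applies.
Among Harlow and Novak, alphabetically by surname: Harlow before Novak.
Full order: Nguyen, Tanaka, Vasquez, Bianchi, Delgado, Marchetti, Osei, Andersen, Harlow, Novak.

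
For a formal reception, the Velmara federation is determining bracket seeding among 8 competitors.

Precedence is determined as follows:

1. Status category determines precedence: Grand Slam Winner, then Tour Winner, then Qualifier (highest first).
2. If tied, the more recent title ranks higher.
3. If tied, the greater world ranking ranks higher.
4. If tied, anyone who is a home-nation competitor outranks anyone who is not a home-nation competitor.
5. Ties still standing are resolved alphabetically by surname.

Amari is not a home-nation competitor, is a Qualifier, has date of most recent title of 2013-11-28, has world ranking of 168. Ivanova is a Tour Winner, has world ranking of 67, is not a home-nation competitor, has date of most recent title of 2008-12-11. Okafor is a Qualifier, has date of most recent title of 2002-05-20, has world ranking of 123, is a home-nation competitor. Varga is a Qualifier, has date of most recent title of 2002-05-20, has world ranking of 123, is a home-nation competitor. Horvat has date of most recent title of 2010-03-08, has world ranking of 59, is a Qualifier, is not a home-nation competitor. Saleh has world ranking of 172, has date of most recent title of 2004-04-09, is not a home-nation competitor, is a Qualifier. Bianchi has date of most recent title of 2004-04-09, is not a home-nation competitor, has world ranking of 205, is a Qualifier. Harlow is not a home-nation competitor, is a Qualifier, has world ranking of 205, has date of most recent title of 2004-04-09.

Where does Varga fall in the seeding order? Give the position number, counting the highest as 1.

8

By status category: Ivanova (Tour Winner); then Amari, Horvat, Bianchi, Harlow, Saleh, Okafor and Varga (Qualifier).
Among Amari, Horvat, Bianchi, Harlow, Saleh, Okafor and Varga, by date of most recent title (later first): Amari (2013-11-28) before Horvat (2010-03-08) before Bianchi, Harlow and Saleh (2004-04-09) before Okafor and Varga (2002-05-20).
Among Bianchi, Harlow and Saleh, by world ranking (higher first): Bianchi and Harlow (205) before Saleh (172).
Bianchi and Harlow are each not a home-nation competitor, so the next rule applies.
Among Bianchi and Harlow, alphabetically by surname: Bianchi before Harlow.
Okafor and Varga both have world ranking 123, so the next rule applies.
Okafor and Varga are each a home-nation competitor, so the next rule applies.
Among Okafor and Varga, alphabetically by surname: Okafor before Varga.
Order: Ivanova, Amari, Horvat, Bianchi, Harlow, Saleh, Okafor, Varga. So position 8.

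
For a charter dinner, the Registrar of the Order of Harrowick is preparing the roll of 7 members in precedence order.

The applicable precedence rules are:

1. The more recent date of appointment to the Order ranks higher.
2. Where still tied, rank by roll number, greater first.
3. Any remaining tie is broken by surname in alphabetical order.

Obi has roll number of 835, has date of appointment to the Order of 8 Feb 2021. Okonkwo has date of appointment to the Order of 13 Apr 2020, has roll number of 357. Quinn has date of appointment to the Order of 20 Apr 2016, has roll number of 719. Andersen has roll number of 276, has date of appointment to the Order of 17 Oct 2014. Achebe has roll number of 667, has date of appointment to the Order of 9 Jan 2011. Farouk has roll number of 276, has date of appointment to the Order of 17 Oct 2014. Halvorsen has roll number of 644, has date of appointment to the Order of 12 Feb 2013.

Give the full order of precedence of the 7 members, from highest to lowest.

By date of appointment to the Order (later first): Obi (8 Feb 2021); then Okonkwo (13 Apr 2020); then Quinn (20 Apr 2016); then Andersen and Farouk (both 17 Oct 2014); then Halvorsen (12 Feb 2013); then Achebe (9 Jan 2011).
Andersen and Farouk both have roll number 276, so the next rule applies.
Among Andersen and Farouk, alphabetically by surname: Andersen before Farouk.
Full order: Obi, Okonkwo, Quinn, Andersen, Farouk, Halvorsen, Achebe.

Obi, Okonkwo, Quinn, Andersen, Farouk, Halvorsen, Achebe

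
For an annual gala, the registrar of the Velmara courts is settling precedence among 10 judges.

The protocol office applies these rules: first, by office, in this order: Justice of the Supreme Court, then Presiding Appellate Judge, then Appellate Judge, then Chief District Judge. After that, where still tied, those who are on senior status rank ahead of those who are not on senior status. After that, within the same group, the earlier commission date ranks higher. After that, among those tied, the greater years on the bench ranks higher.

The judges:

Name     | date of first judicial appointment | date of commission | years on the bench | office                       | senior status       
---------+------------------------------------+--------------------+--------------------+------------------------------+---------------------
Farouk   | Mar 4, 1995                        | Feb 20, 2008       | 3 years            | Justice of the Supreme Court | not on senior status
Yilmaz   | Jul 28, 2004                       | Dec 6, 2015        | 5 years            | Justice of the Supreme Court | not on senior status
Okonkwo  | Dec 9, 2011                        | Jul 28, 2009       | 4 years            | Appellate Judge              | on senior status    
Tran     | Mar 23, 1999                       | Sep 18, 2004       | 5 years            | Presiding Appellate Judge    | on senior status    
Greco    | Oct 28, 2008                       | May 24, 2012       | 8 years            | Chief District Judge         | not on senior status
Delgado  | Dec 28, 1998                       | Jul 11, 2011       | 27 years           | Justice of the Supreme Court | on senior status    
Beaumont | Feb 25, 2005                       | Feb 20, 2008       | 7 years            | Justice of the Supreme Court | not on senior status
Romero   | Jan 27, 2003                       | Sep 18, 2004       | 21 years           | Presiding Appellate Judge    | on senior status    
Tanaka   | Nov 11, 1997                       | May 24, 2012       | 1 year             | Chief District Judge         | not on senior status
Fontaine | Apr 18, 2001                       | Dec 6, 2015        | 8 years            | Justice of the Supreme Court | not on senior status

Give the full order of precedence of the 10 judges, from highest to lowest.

Delgado, Beaumont, Farouk, Fontaine, Yilmaz, Romero, Tran, Okonkwo, Greco, Tanaka

By office: Delgado, Beaumont, Farouk, Fontaine and Yilmaz (Justice of the Supreme Court); then Romero and Tran (Presiding Appellate Judge); then Okonkwo (Appellate Judge); then Greco and Tanaka (Chief District Judge).
Among Delgado, Beaumont, Farouk, Fontaine and Yilmaz, on senior status before not on senior status: Delgado (on senior status) before Beaumont, Farouk, Fontaine and Yilmaz (not on senior status).
Among Beaumont, Farouk, Fontaine and Yilmaz, by date of commission (earlier first): Beaumont and Farouk (Feb 20, 2008) before Fontaine and Yilmaz (Dec 6, 2015).
Among Beaumont and Farouk, by years on the bench (higher first): Beaumont (7 years) before Farouk (3 years).
Among Fontaine and Yilmaz, by years on the bench (higher first): Fontaine (8 years) before Yilmaz (5 years).
Romero and Tran are each on senior status, so the next rule applies.
Romero and Tran both have date of commission Sep 18, 2004, so the next rule applies.
Among Romero and Tran, by years on the bench (higher first): Romero (21 years) before Tran (5 years).
Greco and Tanaka are each not on senior status, so the next rule applies.
Greco and Tanaka both have date of commission May 24, 2012, so the next rule applies.
Among Greco and Tanaka, by years on the bench (higher first): Greco (8 years) before Tanaka (1 year).
Full order: Delgado, Beaumont, Farouk, Fontaine, Yilmaz, Romero, Tran, Okonkwo, Greco, Tanaka.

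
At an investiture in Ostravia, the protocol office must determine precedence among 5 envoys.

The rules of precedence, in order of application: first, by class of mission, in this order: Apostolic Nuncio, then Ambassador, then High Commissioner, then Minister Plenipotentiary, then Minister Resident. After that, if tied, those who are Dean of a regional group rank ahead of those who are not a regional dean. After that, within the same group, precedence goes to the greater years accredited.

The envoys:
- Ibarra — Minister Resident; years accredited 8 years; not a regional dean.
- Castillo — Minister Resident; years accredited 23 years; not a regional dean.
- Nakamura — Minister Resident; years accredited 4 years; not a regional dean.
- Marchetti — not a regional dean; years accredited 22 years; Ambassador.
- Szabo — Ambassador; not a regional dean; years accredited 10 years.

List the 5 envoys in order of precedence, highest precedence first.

By class of mission: Marchetti and Szabo (Ambassador); then Castillo, Ibarra and Nakamura (Minister Resident).
Marchetti and Szabo are each not a regional dean, so the next rule applies.
Among Marchetti and Szabo, by years accredited (higher first): Marchetti (22 years) before Szabo (10 years).
Castillo, Ibarra and Nakamura are each not a regional dean, so the next rule applies.
Among Castillo, Ibarra and Nakamura, by years accredited (higher first): Castillo (23 years) before Ibarra (8 years) before Nakamura (4 years).
Full order: Marchetti, Szabo, Castillo, Ibarra, Nakamura.

Marchetti, Szabo, Castillo, Ibarra, Nakamura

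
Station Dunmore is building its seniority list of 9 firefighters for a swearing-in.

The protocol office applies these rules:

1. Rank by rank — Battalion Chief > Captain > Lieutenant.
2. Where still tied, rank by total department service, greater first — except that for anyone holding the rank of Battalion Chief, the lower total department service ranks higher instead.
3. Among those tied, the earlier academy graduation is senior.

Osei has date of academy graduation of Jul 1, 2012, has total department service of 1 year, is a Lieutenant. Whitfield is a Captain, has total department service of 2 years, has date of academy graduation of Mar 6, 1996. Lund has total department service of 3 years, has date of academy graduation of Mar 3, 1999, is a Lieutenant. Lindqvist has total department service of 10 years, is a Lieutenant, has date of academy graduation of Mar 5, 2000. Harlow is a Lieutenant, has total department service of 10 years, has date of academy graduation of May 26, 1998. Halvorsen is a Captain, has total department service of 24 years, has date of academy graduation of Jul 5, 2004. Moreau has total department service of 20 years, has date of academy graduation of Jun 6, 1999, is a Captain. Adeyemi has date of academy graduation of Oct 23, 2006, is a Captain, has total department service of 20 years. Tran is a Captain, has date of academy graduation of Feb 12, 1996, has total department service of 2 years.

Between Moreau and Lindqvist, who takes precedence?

Moreau

By rank: Halvorsen, Moreau, Adeyemi, Tran and Whitfield (Captain); then Harlow, Lindqvist, Lund and Osei (Lieutenant).
Among Halvorsen, Moreau, Adeyemi, Tran and Whitfield, by total department service (higher first): Halvorsen (24 years) before Moreau and Adeyemi (20 years) before Tran and Whitfield (2 years).
Among Moreau and Adeyemi, by date of academy graduation (earlier first): Moreau (Jun 6, 1999) before Adeyemi (Oct 23, 2006).
Among Tran and Whitfield, by date of academy graduation (earlier first): Tran (Feb 12, 1996) before Whitfield (Mar 6, 1996).
Among Harlow, Lindqvist, Lund and Osei, by total department service (higher first): Harlow and Lindqvist (10 years) before Lund (3 years) before Osei (1 year).
Among Harlow and Lindqvist, by date of academy graduation (earlier first): Harlow (May 26, 1998) before Lindqvist (Mar 5, 2000).
So Moreau takes precedence.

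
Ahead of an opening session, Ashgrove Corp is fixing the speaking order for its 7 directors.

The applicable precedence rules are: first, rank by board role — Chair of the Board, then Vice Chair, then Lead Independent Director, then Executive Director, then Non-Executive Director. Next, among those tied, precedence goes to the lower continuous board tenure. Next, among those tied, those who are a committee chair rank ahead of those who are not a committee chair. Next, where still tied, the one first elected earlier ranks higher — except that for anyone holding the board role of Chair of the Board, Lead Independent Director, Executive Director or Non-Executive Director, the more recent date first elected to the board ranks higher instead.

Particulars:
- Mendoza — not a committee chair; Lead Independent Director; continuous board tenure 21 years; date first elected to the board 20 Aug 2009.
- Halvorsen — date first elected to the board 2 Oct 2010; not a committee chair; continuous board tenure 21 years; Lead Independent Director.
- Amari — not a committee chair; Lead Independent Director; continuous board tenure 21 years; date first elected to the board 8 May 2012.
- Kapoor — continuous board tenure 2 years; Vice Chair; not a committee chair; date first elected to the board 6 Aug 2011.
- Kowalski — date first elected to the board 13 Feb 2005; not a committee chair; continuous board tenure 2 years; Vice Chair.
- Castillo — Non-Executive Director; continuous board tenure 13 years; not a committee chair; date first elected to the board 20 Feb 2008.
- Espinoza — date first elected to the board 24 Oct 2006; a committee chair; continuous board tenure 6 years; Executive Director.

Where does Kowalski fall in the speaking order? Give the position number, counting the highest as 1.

1

By board role: Kowalski and Kapoor (Vice Chair); then Amari, Halvorsen and Mendoza (Lead Independent Director); then Espinoza (Executive Director); then Castillo (Non-Executive Director).
Kowalski and Kapoor both have continuous board tenure 2 years, so the next rule applies.
Kowalski and Kapoor are each not a committee chair, so the next rule applies.
Among Kowalski and Kapoor, by date first elected to the board (earlier first): Kowalski (13 Feb 2005) before Kapoor (6 Aug 2011).
Amari, Halvorsen and Mendoza all have continuous board tenure 21 years, so the next rule applies.
Amari, Halvorsen and Mendoza are each not a committee chair, so the next rule applies.
Among Amari, Halvorsen and Mendoza, by date first elected to the board (later first) (reversed rule for this group): Amari (8 May 2012) before Halvorsen (2 Oct 2010) before Mendoza (20 Aug 2009).
Order: Kowalski, Kapoor, Amari, Halvorsen, Mendoza, Espinoza, Castillo. So position 1.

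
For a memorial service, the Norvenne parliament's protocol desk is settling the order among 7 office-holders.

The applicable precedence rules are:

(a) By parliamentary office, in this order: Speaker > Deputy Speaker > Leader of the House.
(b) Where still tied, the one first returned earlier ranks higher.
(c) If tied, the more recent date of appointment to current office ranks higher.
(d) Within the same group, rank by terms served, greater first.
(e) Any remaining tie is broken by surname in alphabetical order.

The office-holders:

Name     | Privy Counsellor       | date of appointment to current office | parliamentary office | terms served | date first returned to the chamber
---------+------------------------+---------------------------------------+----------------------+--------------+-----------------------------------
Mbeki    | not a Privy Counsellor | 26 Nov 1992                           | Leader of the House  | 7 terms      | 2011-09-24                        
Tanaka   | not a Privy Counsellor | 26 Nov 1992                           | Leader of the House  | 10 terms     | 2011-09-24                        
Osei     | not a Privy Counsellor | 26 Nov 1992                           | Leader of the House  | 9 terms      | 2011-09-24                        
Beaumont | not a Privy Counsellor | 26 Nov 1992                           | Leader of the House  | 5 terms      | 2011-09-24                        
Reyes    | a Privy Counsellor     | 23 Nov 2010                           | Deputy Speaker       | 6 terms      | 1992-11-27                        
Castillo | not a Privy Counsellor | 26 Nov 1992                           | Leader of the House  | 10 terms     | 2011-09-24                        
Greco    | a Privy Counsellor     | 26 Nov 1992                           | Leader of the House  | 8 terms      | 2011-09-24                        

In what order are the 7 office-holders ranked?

Reyes, Castillo, Tanaka, Osei, Greco, Mbeki, Beaumont

By parliamentary office: Reyes (Deputy Speaker); then Castillo, Tanaka, Osei, Greco, Mbeki and Beaumont (Leader of the House).
Castillo, Tanaka, Osei, Greco, Mbeki and Beaumont all have date first returned to the chamber 2011-09-24, so the next rule applies.
Castillo, Tanaka, Osei, Greco, Mbeki and Beaumont all have date of appointment to current office 26 Nov 1992, so the next rule applies.
Among Castillo, Tanaka, Osei, Greco, Mbeki and Beaumont, by terms served (higher first): Castillo and Tanaka (10 terms) before Osei (9 terms) before Greco (8 terms) before Mbeki (7 terms) before Beaumont (5 terms).
Among Castillo and Tanaka, alphabetically by surname: Castillo before Tanaka.
Full order: Reyes, Castillo, Tanaka, Osei, Greco, Mbeki, Beaumont.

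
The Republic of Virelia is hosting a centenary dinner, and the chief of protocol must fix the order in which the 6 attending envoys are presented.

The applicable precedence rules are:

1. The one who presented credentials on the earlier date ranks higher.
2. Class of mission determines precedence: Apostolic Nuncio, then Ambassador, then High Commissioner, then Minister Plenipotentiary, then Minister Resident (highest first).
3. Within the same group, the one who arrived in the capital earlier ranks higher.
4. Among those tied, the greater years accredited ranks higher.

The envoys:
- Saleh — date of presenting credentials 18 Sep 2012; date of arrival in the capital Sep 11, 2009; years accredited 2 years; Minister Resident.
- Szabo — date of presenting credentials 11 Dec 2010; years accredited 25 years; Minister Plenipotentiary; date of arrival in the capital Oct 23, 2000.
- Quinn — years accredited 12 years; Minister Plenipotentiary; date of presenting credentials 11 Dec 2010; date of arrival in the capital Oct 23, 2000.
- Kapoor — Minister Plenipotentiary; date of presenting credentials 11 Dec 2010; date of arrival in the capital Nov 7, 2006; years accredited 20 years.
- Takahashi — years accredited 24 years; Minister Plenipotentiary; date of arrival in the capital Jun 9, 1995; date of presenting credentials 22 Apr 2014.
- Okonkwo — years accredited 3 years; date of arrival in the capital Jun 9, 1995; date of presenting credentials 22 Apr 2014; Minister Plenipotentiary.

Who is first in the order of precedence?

Szabo

By date of presenting credentials (earlier first): Szabo, Quinn and Kapoor (each 11 Dec 2010); then Saleh (18 Sep 2012); then Takahashi and Okonkwo (both 22 Apr 2014).
Szabo, Quinn and Kapoor are each Minister Plenipotentiary, so the next rule applies.
Among Szabo, Quinn and Kapoor, by date of arrival in the capital (earlier first): Szabo and Quinn (Oct 23, 2000) before Kapoor (Nov 7, 2006).
Among Szabo and Quinn, by years accredited (higher first): Szabo (25 years) before Quinn (12 years).
Takahashi and Okonkwo are each Minister Plenipotentiary, so the next rule applies.
Takahashi and Okonkwo both have date of arrival in the capital Jun 9, 1995, so the next rule applies.
Among Takahashi and Okonkwo, by years accredited (higher first): Takahashi (24 years) before Okonkwo (3 years).
Order: Szabo, Quinn, Kapoor, Saleh, Takahashi, Okonkwo.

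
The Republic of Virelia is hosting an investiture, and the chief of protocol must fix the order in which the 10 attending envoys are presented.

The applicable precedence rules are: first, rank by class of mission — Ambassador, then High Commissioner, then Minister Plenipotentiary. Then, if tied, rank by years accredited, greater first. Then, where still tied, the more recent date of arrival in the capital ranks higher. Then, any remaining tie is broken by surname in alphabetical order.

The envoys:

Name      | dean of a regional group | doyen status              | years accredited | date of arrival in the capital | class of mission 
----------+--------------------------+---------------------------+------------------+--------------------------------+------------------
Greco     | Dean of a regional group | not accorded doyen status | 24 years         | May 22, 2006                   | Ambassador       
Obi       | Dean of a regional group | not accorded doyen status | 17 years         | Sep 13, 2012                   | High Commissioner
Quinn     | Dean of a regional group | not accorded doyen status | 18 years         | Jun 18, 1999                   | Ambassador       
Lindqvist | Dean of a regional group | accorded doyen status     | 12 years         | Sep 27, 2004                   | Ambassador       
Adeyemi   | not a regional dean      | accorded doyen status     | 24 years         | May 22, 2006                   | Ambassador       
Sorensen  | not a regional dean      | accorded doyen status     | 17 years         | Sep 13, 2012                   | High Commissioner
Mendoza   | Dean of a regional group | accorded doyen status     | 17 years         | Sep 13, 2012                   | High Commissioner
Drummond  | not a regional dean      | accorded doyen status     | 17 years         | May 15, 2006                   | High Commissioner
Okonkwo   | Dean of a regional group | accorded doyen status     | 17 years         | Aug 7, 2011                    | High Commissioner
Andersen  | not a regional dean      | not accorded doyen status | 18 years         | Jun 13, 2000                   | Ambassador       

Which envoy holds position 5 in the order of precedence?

Lindqvist

By class of mission: Adeyemi, Greco, Andersen, Quinn and Lindqvist (Ambassador); then Mendoza, Obi, Sorensen, Okonkwo and Drummond (High Commissioner).
Among Adeyemi, Greco, Andersen, Quinn and Lindqvist, by years accredited (higher first): Adeyemi and Greco (24 years) before Andersen and Quinn (18 years) before Lindqvist (12 years).
Adeyemi and Greco both have date of arrival in the capital May 22, 2006, so the next rule applies.
Among Adeyemi and Greco, alphabetically by surname: Adeyemi before Greco.
Among Andersen and Quinn, by date of arrival in the capital (later first): Andersen (Jun 13, 2000) before Quinn (Jun 18, 1999).
Mendoza, Obi, Sorensen, Okonkwo and Drummond all have years accredited 17 years, so the next rule applies.
Among Mendoza, Obi, Sorensen, Okonkwo and Drummond, by date of arrival in the capital (later first): Mendoza, Obi and Sorensen (Sep 13, 2012) before Okonkwo (Aug 7, 2011) before Drummond (May 15, 2006).
Among Mendoza, Obi and Sorensen, alphabetically by surname: Mendoza before Obi before Sorensen.
Order: Adeyemi, Greco, Andersen, Quinn, Lindqvist, Mendoza, Obi, Sorensen, Okonkwo, Drummond.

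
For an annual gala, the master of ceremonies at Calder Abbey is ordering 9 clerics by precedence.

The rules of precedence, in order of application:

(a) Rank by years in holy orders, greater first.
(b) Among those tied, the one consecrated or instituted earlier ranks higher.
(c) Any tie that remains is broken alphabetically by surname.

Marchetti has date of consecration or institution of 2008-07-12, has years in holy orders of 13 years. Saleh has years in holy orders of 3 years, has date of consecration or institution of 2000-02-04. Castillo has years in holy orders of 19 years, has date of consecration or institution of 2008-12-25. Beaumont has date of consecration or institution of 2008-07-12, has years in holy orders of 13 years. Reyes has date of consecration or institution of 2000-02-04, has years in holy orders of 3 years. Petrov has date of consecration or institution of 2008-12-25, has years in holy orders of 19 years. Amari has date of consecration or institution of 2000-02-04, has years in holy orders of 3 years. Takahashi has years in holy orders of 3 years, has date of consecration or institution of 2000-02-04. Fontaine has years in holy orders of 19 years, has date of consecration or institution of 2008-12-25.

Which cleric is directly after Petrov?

Beaumont

By years in holy orders (higher first): Castillo, Fontaine and Petrov (each 19 years); then Beaumont and Marchetti (both 13 years); then Amari, Reyes, Saleh and Takahashi (each 3 years).
Castillo, Fontaine and Petrov all have date of consecration or institution 2008-12-25, so the next rule applies.
Among Castillo, Fontaine and Petrov, alphabetically by surname: Castillo before Fontaine before Petrov.
Beaumont and Marchetti both have date of consecration or institution 2008-07-12, so the next rule applies.
Among Beaumont and Marchetti, alphabetically by surname: Beaumont before Marchetti.
Amari, Reyes, Saleh and Takahashi all have date of consecration or institution 2000-02-04, so the next rule applies.
Among Amari, Reyes, Saleh and Takahashi, alphabetically by surname: Amari before Reyes before Saleh before Takahashi.
Order: Castillo, Fontaine, Petrov, Beaumont, Marchetti, Amari, Reyes, Saleh, Takahashi.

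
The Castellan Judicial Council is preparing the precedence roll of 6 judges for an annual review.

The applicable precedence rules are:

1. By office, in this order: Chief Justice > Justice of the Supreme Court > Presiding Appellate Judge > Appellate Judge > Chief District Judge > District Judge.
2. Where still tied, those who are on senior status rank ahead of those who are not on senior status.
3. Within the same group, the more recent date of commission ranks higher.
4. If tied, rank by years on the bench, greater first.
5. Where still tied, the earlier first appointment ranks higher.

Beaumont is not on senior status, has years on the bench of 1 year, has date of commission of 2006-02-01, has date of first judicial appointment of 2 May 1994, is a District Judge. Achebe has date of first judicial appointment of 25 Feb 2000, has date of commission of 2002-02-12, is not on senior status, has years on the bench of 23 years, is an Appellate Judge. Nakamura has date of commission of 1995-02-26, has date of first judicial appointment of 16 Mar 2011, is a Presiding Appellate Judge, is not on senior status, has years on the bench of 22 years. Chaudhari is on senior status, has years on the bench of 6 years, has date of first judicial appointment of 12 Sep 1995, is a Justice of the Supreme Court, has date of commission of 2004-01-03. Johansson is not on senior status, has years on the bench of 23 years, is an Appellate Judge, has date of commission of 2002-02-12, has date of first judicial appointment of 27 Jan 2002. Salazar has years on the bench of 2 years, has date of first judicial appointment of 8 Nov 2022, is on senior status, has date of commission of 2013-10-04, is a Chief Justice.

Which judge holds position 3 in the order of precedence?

Nakamura

By office: Salazar (Chief Justice); then Chaudhari (Justice of the Supreme Court); then Nakamura (Presiding Appellate Judge); then Achebe and Johansson (Appellate Judge); then Beaumont (District Judge).
Achebe and Johansson are each not on senior status, so the next rule applies.
Achebe and Johansson both have date of commission 2002-02-12, so the next rule applies.
Achebe and Johansson both have years on the bench 23 years, so the next rule applies.
Among Achebe and Johansson, by date of first judicial appointment (earlier first): Achebe (25 Feb 2000) before Johansson (27 Jan 2002).
Order: Salazar, Chaudhari, Nakamura, Achebe, Johansson, Beaumont.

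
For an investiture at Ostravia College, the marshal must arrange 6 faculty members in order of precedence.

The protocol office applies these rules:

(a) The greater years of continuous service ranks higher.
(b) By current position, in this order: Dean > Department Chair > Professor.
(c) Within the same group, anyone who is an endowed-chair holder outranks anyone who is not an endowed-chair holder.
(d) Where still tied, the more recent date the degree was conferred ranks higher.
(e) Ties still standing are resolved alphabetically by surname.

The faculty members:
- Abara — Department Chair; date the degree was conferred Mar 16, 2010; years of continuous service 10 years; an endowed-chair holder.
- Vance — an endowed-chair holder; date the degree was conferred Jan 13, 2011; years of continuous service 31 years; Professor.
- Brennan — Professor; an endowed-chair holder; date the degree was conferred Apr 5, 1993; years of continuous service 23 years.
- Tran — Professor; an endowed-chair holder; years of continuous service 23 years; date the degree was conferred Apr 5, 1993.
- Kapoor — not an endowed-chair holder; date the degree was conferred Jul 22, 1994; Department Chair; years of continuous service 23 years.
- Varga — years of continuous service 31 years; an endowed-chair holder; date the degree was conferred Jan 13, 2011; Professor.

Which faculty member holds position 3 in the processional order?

By years of continuous service (higher first): Vance and Varga (both 31 years); then Kapoor, Brennan and Tran (each 23 years); then Abara (10 years).
Vance and Varga are each Professor, so the next rule applies.
Vance and Varga are each an endowed-chair holder, so the next rule applies.
Vance and Varga both have date the degree was conferred Jan 13, 2011, so the next rule applies.
Among Vance and Varga, alphabetically by surname: Vance before Varga.
Among Kapoor, Brennan and Tran, by current position: Kapoor (Department Chair) before Brennan and Tran (Professor).
Brennan and Tran are each an endowed-chair holder, so the next rule applies.
Brennan and Tran both have date the degree was conferred Apr 5, 1993, so the next rule applies.
Among Brennan and Tran, alphabetically by surname: Brennan before Tran.
Order: Vance, Varga, Kapoor, Brennan, Tran, Abara.

Kapoor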